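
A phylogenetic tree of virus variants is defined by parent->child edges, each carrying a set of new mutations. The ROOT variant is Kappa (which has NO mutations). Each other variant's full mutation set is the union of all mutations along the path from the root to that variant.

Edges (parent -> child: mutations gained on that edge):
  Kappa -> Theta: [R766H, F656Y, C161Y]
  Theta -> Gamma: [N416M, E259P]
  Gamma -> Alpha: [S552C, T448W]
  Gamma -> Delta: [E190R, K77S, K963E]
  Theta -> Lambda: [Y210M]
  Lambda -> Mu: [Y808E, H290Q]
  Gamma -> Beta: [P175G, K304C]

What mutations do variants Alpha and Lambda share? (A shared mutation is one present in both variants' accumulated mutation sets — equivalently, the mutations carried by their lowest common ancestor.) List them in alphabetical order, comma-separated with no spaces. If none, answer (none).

Accumulating mutations along path to Alpha:
  At Kappa: gained [] -> total []
  At Theta: gained ['R766H', 'F656Y', 'C161Y'] -> total ['C161Y', 'F656Y', 'R766H']
  At Gamma: gained ['N416M', 'E259P'] -> total ['C161Y', 'E259P', 'F656Y', 'N416M', 'R766H']
  At Alpha: gained ['S552C', 'T448W'] -> total ['C161Y', 'E259P', 'F656Y', 'N416M', 'R766H', 'S552C', 'T448W']
Mutations(Alpha) = ['C161Y', 'E259P', 'F656Y', 'N416M', 'R766H', 'S552C', 'T448W']
Accumulating mutations along path to Lambda:
  At Kappa: gained [] -> total []
  At Theta: gained ['R766H', 'F656Y', 'C161Y'] -> total ['C161Y', 'F656Y', 'R766H']
  At Lambda: gained ['Y210M'] -> total ['C161Y', 'F656Y', 'R766H', 'Y210M']
Mutations(Lambda) = ['C161Y', 'F656Y', 'R766H', 'Y210M']
Intersection: ['C161Y', 'E259P', 'F656Y', 'N416M', 'R766H', 'S552C', 'T448W'] ∩ ['C161Y', 'F656Y', 'R766H', 'Y210M'] = ['C161Y', 'F656Y', 'R766H']

Answer: C161Y,F656Y,R766H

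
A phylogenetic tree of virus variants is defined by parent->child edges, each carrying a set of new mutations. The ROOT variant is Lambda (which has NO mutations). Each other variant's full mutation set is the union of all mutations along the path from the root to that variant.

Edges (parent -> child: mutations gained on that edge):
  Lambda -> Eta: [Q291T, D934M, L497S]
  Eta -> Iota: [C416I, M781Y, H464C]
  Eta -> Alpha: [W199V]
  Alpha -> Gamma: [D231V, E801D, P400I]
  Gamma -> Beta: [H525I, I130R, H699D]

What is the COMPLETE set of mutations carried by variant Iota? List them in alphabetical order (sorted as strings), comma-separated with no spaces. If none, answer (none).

Answer: C416I,D934M,H464C,L497S,M781Y,Q291T

Derivation:
At Lambda: gained [] -> total []
At Eta: gained ['Q291T', 'D934M', 'L497S'] -> total ['D934M', 'L497S', 'Q291T']
At Iota: gained ['C416I', 'M781Y', 'H464C'] -> total ['C416I', 'D934M', 'H464C', 'L497S', 'M781Y', 'Q291T']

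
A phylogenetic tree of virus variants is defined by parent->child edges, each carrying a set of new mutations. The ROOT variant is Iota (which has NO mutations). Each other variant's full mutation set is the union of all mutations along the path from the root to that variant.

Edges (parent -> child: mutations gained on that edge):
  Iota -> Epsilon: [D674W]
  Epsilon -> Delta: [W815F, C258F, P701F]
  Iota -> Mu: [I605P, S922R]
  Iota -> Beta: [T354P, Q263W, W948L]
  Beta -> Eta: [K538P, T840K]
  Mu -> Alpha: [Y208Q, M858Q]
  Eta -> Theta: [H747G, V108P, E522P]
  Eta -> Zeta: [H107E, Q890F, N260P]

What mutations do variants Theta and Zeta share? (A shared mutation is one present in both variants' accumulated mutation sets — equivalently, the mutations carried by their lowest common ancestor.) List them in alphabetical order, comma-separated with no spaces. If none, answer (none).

Accumulating mutations along path to Theta:
  At Iota: gained [] -> total []
  At Beta: gained ['T354P', 'Q263W', 'W948L'] -> total ['Q263W', 'T354P', 'W948L']
  At Eta: gained ['K538P', 'T840K'] -> total ['K538P', 'Q263W', 'T354P', 'T840K', 'W948L']
  At Theta: gained ['H747G', 'V108P', 'E522P'] -> total ['E522P', 'H747G', 'K538P', 'Q263W', 'T354P', 'T840K', 'V108P', 'W948L']
Mutations(Theta) = ['E522P', 'H747G', 'K538P', 'Q263W', 'T354P', 'T840K', 'V108P', 'W948L']
Accumulating mutations along path to Zeta:
  At Iota: gained [] -> total []
  At Beta: gained ['T354P', 'Q263W', 'W948L'] -> total ['Q263W', 'T354P', 'W948L']
  At Eta: gained ['K538P', 'T840K'] -> total ['K538P', 'Q263W', 'T354P', 'T840K', 'W948L']
  At Zeta: gained ['H107E', 'Q890F', 'N260P'] -> total ['H107E', 'K538P', 'N260P', 'Q263W', 'Q890F', 'T354P', 'T840K', 'W948L']
Mutations(Zeta) = ['H107E', 'K538P', 'N260P', 'Q263W', 'Q890F', 'T354P', 'T840K', 'W948L']
Intersection: ['E522P', 'H747G', 'K538P', 'Q263W', 'T354P', 'T840K', 'V108P', 'W948L'] ∩ ['H107E', 'K538P', 'N260P', 'Q263W', 'Q890F', 'T354P', 'T840K', 'W948L'] = ['K538P', 'Q263W', 'T354P', 'T840K', 'W948L']

Answer: K538P,Q263W,T354P,T840K,W948L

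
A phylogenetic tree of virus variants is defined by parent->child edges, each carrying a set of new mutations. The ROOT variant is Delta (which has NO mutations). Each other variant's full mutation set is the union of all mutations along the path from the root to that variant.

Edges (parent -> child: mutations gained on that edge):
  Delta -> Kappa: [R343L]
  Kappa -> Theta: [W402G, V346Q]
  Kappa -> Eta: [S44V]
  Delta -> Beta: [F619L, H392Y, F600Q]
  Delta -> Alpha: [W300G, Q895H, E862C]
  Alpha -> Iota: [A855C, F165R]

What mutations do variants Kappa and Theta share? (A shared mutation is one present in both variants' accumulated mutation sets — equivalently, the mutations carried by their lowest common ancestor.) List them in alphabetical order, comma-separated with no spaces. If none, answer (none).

Answer: R343L

Derivation:
Accumulating mutations along path to Kappa:
  At Delta: gained [] -> total []
  At Kappa: gained ['R343L'] -> total ['R343L']
Mutations(Kappa) = ['R343L']
Accumulating mutations along path to Theta:
  At Delta: gained [] -> total []
  At Kappa: gained ['R343L'] -> total ['R343L']
  At Theta: gained ['W402G', 'V346Q'] -> total ['R343L', 'V346Q', 'W402G']
Mutations(Theta) = ['R343L', 'V346Q', 'W402G']
Intersection: ['R343L'] ∩ ['R343L', 'V346Q', 'W402G'] = ['R343L']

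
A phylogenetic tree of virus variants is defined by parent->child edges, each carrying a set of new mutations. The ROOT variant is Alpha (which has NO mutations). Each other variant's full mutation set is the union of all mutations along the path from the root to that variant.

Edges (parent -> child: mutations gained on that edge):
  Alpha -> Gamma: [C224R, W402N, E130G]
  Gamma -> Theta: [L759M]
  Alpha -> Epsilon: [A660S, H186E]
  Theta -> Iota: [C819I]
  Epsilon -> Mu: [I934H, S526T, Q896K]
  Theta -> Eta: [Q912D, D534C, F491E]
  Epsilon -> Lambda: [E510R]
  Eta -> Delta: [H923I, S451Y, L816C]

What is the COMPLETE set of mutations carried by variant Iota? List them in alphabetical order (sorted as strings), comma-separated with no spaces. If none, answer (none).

At Alpha: gained [] -> total []
At Gamma: gained ['C224R', 'W402N', 'E130G'] -> total ['C224R', 'E130G', 'W402N']
At Theta: gained ['L759M'] -> total ['C224R', 'E130G', 'L759M', 'W402N']
At Iota: gained ['C819I'] -> total ['C224R', 'C819I', 'E130G', 'L759M', 'W402N']

Answer: C224R,C819I,E130G,L759M,W402N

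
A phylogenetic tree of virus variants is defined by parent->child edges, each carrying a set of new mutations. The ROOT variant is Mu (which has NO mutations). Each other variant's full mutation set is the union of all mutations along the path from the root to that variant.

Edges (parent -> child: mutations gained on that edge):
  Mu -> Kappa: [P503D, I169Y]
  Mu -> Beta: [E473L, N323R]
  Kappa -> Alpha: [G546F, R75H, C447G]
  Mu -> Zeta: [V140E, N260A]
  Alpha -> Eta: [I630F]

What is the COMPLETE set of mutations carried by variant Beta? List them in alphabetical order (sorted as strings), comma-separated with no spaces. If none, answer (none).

At Mu: gained [] -> total []
At Beta: gained ['E473L', 'N323R'] -> total ['E473L', 'N323R']

Answer: E473L,N323R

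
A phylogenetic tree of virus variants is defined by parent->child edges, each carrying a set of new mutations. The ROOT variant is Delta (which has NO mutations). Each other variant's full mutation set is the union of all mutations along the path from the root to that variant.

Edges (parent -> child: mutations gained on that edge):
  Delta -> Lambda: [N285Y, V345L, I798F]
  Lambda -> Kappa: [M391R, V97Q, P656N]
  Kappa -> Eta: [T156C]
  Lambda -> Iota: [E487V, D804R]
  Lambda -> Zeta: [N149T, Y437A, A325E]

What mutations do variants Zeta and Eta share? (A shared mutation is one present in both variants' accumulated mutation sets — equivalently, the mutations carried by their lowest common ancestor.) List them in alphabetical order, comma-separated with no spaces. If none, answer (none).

Answer: I798F,N285Y,V345L

Derivation:
Accumulating mutations along path to Zeta:
  At Delta: gained [] -> total []
  At Lambda: gained ['N285Y', 'V345L', 'I798F'] -> total ['I798F', 'N285Y', 'V345L']
  At Zeta: gained ['N149T', 'Y437A', 'A325E'] -> total ['A325E', 'I798F', 'N149T', 'N285Y', 'V345L', 'Y437A']
Mutations(Zeta) = ['A325E', 'I798F', 'N149T', 'N285Y', 'V345L', 'Y437A']
Accumulating mutations along path to Eta:
  At Delta: gained [] -> total []
  At Lambda: gained ['N285Y', 'V345L', 'I798F'] -> total ['I798F', 'N285Y', 'V345L']
  At Kappa: gained ['M391R', 'V97Q', 'P656N'] -> total ['I798F', 'M391R', 'N285Y', 'P656N', 'V345L', 'V97Q']
  At Eta: gained ['T156C'] -> total ['I798F', 'M391R', 'N285Y', 'P656N', 'T156C', 'V345L', 'V97Q']
Mutations(Eta) = ['I798F', 'M391R', 'N285Y', 'P656N', 'T156C', 'V345L', 'V97Q']
Intersection: ['A325E', 'I798F', 'N149T', 'N285Y', 'V345L', 'Y437A'] ∩ ['I798F', 'M391R', 'N285Y', 'P656N', 'T156C', 'V345L', 'V97Q'] = ['I798F', 'N285Y', 'V345L']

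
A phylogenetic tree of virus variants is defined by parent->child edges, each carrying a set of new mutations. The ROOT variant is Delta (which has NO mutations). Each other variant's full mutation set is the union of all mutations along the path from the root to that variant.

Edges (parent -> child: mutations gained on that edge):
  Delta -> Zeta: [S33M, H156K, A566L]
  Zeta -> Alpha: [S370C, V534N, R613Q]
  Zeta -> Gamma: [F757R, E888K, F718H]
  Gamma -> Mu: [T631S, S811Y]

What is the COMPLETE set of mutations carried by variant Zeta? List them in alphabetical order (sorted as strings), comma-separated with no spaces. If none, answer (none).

Answer: A566L,H156K,S33M

Derivation:
At Delta: gained [] -> total []
At Zeta: gained ['S33M', 'H156K', 'A566L'] -> total ['A566L', 'H156K', 'S33M']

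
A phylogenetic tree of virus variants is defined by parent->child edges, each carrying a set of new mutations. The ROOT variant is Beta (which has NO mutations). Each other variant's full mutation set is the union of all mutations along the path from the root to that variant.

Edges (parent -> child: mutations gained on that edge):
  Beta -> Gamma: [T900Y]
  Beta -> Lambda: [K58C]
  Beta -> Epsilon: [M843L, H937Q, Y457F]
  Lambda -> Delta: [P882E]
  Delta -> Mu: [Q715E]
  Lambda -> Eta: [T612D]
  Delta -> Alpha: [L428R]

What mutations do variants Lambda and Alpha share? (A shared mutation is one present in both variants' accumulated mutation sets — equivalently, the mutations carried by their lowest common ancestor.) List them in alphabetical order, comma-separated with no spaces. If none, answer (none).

Accumulating mutations along path to Lambda:
  At Beta: gained [] -> total []
  At Lambda: gained ['K58C'] -> total ['K58C']
Mutations(Lambda) = ['K58C']
Accumulating mutations along path to Alpha:
  At Beta: gained [] -> total []
  At Lambda: gained ['K58C'] -> total ['K58C']
  At Delta: gained ['P882E'] -> total ['K58C', 'P882E']
  At Alpha: gained ['L428R'] -> total ['K58C', 'L428R', 'P882E']
Mutations(Alpha) = ['K58C', 'L428R', 'P882E']
Intersection: ['K58C'] ∩ ['K58C', 'L428R', 'P882E'] = ['K58C']

Answer: K58C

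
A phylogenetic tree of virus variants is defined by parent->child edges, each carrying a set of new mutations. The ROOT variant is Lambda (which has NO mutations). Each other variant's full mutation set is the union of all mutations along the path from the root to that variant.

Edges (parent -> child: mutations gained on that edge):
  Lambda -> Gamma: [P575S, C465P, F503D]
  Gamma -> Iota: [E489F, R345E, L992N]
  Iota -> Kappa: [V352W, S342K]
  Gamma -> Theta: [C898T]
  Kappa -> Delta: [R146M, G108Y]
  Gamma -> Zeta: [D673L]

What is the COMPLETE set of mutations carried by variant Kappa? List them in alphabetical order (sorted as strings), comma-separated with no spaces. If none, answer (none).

At Lambda: gained [] -> total []
At Gamma: gained ['P575S', 'C465P', 'F503D'] -> total ['C465P', 'F503D', 'P575S']
At Iota: gained ['E489F', 'R345E', 'L992N'] -> total ['C465P', 'E489F', 'F503D', 'L992N', 'P575S', 'R345E']
At Kappa: gained ['V352W', 'S342K'] -> total ['C465P', 'E489F', 'F503D', 'L992N', 'P575S', 'R345E', 'S342K', 'V352W']

Answer: C465P,E489F,F503D,L992N,P575S,R345E,S342K,V352W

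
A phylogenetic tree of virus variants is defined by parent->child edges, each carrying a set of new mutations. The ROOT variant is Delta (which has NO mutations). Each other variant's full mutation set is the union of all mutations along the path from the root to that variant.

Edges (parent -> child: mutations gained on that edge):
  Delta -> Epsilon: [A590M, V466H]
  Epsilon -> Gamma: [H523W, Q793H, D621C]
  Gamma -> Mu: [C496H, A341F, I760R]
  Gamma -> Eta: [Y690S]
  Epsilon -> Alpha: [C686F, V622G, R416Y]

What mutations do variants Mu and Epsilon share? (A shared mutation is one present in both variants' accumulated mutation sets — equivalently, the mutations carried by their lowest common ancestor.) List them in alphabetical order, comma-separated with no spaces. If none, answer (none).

Answer: A590M,V466H

Derivation:
Accumulating mutations along path to Mu:
  At Delta: gained [] -> total []
  At Epsilon: gained ['A590M', 'V466H'] -> total ['A590M', 'V466H']
  At Gamma: gained ['H523W', 'Q793H', 'D621C'] -> total ['A590M', 'D621C', 'H523W', 'Q793H', 'V466H']
  At Mu: gained ['C496H', 'A341F', 'I760R'] -> total ['A341F', 'A590M', 'C496H', 'D621C', 'H523W', 'I760R', 'Q793H', 'V466H']
Mutations(Mu) = ['A341F', 'A590M', 'C496H', 'D621C', 'H523W', 'I760R', 'Q793H', 'V466H']
Accumulating mutations along path to Epsilon:
  At Delta: gained [] -> total []
  At Epsilon: gained ['A590M', 'V466H'] -> total ['A590M', 'V466H']
Mutations(Epsilon) = ['A590M', 'V466H']
Intersection: ['A341F', 'A590M', 'C496H', 'D621C', 'H523W', 'I760R', 'Q793H', 'V466H'] ∩ ['A590M', 'V466H'] = ['A590M', 'V466H']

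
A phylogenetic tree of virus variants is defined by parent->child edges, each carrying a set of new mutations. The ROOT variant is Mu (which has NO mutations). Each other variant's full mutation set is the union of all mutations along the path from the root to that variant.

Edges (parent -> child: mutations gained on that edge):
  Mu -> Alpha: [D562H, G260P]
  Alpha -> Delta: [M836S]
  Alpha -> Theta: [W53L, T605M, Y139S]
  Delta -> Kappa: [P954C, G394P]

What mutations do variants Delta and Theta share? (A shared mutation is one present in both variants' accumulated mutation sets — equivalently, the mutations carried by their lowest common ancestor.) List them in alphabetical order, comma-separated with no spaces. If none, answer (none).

Answer: D562H,G260P

Derivation:
Accumulating mutations along path to Delta:
  At Mu: gained [] -> total []
  At Alpha: gained ['D562H', 'G260P'] -> total ['D562H', 'G260P']
  At Delta: gained ['M836S'] -> total ['D562H', 'G260P', 'M836S']
Mutations(Delta) = ['D562H', 'G260P', 'M836S']
Accumulating mutations along path to Theta:
  At Mu: gained [] -> total []
  At Alpha: gained ['D562H', 'G260P'] -> total ['D562H', 'G260P']
  At Theta: gained ['W53L', 'T605M', 'Y139S'] -> total ['D562H', 'G260P', 'T605M', 'W53L', 'Y139S']
Mutations(Theta) = ['D562H', 'G260P', 'T605M', 'W53L', 'Y139S']
Intersection: ['D562H', 'G260P', 'M836S'] ∩ ['D562H', 'G260P', 'T605M', 'W53L', 'Y139S'] = ['D562H', 'G260P']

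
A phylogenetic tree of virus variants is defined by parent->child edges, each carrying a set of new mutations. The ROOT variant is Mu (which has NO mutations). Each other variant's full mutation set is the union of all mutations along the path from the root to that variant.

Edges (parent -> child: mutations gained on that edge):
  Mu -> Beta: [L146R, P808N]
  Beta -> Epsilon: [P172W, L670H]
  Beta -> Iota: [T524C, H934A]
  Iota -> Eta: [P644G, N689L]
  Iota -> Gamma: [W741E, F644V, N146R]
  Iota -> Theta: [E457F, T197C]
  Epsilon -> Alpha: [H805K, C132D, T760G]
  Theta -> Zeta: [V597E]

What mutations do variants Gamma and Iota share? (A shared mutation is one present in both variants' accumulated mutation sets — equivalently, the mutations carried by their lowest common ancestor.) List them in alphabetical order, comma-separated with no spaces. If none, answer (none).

Answer: H934A,L146R,P808N,T524C

Derivation:
Accumulating mutations along path to Gamma:
  At Mu: gained [] -> total []
  At Beta: gained ['L146R', 'P808N'] -> total ['L146R', 'P808N']
  At Iota: gained ['T524C', 'H934A'] -> total ['H934A', 'L146R', 'P808N', 'T524C']
  At Gamma: gained ['W741E', 'F644V', 'N146R'] -> total ['F644V', 'H934A', 'L146R', 'N146R', 'P808N', 'T524C', 'W741E']
Mutations(Gamma) = ['F644V', 'H934A', 'L146R', 'N146R', 'P808N', 'T524C', 'W741E']
Accumulating mutations along path to Iota:
  At Mu: gained [] -> total []
  At Beta: gained ['L146R', 'P808N'] -> total ['L146R', 'P808N']
  At Iota: gained ['T524C', 'H934A'] -> total ['H934A', 'L146R', 'P808N', 'T524C']
Mutations(Iota) = ['H934A', 'L146R', 'P808N', 'T524C']
Intersection: ['F644V', 'H934A', 'L146R', 'N146R', 'P808N', 'T524C', 'W741E'] ∩ ['H934A', 'L146R', 'P808N', 'T524C'] = ['H934A', 'L146R', 'P808N', 'T524C']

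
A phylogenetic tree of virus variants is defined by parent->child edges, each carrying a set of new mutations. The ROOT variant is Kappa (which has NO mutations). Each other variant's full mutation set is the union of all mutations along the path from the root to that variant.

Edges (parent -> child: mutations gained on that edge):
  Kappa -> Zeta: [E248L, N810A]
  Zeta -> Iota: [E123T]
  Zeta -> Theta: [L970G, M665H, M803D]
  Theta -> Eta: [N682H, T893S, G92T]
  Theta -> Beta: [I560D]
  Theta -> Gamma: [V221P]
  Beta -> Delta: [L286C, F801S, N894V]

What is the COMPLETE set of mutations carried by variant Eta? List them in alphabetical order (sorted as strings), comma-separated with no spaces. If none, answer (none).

At Kappa: gained [] -> total []
At Zeta: gained ['E248L', 'N810A'] -> total ['E248L', 'N810A']
At Theta: gained ['L970G', 'M665H', 'M803D'] -> total ['E248L', 'L970G', 'M665H', 'M803D', 'N810A']
At Eta: gained ['N682H', 'T893S', 'G92T'] -> total ['E248L', 'G92T', 'L970G', 'M665H', 'M803D', 'N682H', 'N810A', 'T893S']

Answer: E248L,G92T,L970G,M665H,M803D,N682H,N810A,T893S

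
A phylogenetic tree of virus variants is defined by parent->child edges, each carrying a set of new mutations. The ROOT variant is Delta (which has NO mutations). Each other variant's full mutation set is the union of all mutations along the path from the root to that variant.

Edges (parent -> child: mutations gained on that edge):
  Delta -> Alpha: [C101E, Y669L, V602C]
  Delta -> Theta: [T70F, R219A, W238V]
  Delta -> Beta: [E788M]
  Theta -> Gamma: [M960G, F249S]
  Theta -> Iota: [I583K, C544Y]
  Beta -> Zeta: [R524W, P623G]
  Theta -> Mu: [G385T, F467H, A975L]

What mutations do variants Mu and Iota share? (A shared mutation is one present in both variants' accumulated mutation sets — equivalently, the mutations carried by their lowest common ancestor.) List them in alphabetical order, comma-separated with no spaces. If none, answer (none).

Accumulating mutations along path to Mu:
  At Delta: gained [] -> total []
  At Theta: gained ['T70F', 'R219A', 'W238V'] -> total ['R219A', 'T70F', 'W238V']
  At Mu: gained ['G385T', 'F467H', 'A975L'] -> total ['A975L', 'F467H', 'G385T', 'R219A', 'T70F', 'W238V']
Mutations(Mu) = ['A975L', 'F467H', 'G385T', 'R219A', 'T70F', 'W238V']
Accumulating mutations along path to Iota:
  At Delta: gained [] -> total []
  At Theta: gained ['T70F', 'R219A', 'W238V'] -> total ['R219A', 'T70F', 'W238V']
  At Iota: gained ['I583K', 'C544Y'] -> total ['C544Y', 'I583K', 'R219A', 'T70F', 'W238V']
Mutations(Iota) = ['C544Y', 'I583K', 'R219A', 'T70F', 'W238V']
Intersection: ['A975L', 'F467H', 'G385T', 'R219A', 'T70F', 'W238V'] ∩ ['C544Y', 'I583K', 'R219A', 'T70F', 'W238V'] = ['R219A', 'T70F', 'W238V']

Answer: R219A,T70F,W238V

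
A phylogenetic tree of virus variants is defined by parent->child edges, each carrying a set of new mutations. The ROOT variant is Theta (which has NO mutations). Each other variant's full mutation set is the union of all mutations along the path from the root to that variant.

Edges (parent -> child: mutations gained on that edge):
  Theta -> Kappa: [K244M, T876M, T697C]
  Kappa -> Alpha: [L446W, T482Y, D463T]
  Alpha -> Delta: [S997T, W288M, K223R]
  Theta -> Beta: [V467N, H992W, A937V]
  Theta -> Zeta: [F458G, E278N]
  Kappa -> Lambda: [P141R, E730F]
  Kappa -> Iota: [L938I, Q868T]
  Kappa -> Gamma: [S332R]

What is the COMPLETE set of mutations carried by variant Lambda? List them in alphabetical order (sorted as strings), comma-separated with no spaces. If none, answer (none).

At Theta: gained [] -> total []
At Kappa: gained ['K244M', 'T876M', 'T697C'] -> total ['K244M', 'T697C', 'T876M']
At Lambda: gained ['P141R', 'E730F'] -> total ['E730F', 'K244M', 'P141R', 'T697C', 'T876M']

Answer: E730F,K244M,P141R,T697C,T876M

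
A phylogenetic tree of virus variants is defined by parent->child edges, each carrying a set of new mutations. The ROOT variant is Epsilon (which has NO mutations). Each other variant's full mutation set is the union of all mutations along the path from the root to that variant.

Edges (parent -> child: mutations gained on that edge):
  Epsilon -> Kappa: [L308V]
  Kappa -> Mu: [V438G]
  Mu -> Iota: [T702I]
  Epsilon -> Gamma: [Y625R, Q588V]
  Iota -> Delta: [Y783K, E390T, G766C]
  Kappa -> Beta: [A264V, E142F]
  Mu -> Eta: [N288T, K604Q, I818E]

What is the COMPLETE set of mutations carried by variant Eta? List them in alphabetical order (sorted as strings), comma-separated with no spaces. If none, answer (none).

Answer: I818E,K604Q,L308V,N288T,V438G

Derivation:
At Epsilon: gained [] -> total []
At Kappa: gained ['L308V'] -> total ['L308V']
At Mu: gained ['V438G'] -> total ['L308V', 'V438G']
At Eta: gained ['N288T', 'K604Q', 'I818E'] -> total ['I818E', 'K604Q', 'L308V', 'N288T', 'V438G']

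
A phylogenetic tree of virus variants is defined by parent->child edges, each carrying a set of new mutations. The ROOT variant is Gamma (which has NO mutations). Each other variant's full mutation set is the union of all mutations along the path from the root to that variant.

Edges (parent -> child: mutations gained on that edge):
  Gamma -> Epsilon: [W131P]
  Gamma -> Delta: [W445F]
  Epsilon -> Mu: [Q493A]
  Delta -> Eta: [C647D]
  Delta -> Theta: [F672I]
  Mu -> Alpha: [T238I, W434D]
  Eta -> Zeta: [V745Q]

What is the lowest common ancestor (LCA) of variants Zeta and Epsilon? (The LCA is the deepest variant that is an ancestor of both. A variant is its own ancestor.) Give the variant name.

Answer: Gamma

Derivation:
Path from root to Zeta: Gamma -> Delta -> Eta -> Zeta
  ancestors of Zeta: {Gamma, Delta, Eta, Zeta}
Path from root to Epsilon: Gamma -> Epsilon
  ancestors of Epsilon: {Gamma, Epsilon}
Common ancestors: {Gamma}
Walk up from Epsilon: Epsilon (not in ancestors of Zeta), Gamma (in ancestors of Zeta)
Deepest common ancestor (LCA) = Gamma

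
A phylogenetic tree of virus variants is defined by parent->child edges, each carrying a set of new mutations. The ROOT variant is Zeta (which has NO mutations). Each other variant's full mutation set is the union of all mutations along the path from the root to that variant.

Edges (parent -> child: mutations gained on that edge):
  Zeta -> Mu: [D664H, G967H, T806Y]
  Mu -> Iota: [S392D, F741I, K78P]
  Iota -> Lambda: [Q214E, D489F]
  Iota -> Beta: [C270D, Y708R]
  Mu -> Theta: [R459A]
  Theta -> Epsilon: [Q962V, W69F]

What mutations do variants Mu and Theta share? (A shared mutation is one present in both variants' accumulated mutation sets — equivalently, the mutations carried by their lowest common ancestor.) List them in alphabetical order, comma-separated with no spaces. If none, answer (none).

Accumulating mutations along path to Mu:
  At Zeta: gained [] -> total []
  At Mu: gained ['D664H', 'G967H', 'T806Y'] -> total ['D664H', 'G967H', 'T806Y']
Mutations(Mu) = ['D664H', 'G967H', 'T806Y']
Accumulating mutations along path to Theta:
  At Zeta: gained [] -> total []
  At Mu: gained ['D664H', 'G967H', 'T806Y'] -> total ['D664H', 'G967H', 'T806Y']
  At Theta: gained ['R459A'] -> total ['D664H', 'G967H', 'R459A', 'T806Y']
Mutations(Theta) = ['D664H', 'G967H', 'R459A', 'T806Y']
Intersection: ['D664H', 'G967H', 'T806Y'] ∩ ['D664H', 'G967H', 'R459A', 'T806Y'] = ['D664H', 'G967H', 'T806Y']

Answer: D664H,G967H,T806Y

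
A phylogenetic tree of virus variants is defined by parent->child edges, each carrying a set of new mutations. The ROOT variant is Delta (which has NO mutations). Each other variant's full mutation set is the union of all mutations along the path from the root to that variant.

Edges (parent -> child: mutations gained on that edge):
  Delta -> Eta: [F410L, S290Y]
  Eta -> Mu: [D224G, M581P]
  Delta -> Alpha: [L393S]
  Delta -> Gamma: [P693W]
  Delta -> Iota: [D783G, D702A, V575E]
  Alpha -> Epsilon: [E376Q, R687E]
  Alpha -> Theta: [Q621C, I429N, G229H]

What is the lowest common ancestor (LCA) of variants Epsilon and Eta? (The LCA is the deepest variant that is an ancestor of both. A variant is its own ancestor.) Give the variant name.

Answer: Delta

Derivation:
Path from root to Epsilon: Delta -> Alpha -> Epsilon
  ancestors of Epsilon: {Delta, Alpha, Epsilon}
Path from root to Eta: Delta -> Eta
  ancestors of Eta: {Delta, Eta}
Common ancestors: {Delta}
Walk up from Eta: Eta (not in ancestors of Epsilon), Delta (in ancestors of Epsilon)
Deepest common ancestor (LCA) = Delta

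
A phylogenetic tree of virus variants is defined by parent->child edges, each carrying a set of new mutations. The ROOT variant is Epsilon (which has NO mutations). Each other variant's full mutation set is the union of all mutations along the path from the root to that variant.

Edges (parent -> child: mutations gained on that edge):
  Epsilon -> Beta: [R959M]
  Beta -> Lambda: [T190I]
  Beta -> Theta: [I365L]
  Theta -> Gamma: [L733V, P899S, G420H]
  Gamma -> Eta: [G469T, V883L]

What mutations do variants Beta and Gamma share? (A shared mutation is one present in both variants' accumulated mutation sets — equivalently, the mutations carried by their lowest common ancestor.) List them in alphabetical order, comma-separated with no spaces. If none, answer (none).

Accumulating mutations along path to Beta:
  At Epsilon: gained [] -> total []
  At Beta: gained ['R959M'] -> total ['R959M']
Mutations(Beta) = ['R959M']
Accumulating mutations along path to Gamma:
  At Epsilon: gained [] -> total []
  At Beta: gained ['R959M'] -> total ['R959M']
  At Theta: gained ['I365L'] -> total ['I365L', 'R959M']
  At Gamma: gained ['L733V', 'P899S', 'G420H'] -> total ['G420H', 'I365L', 'L733V', 'P899S', 'R959M']
Mutations(Gamma) = ['G420H', 'I365L', 'L733V', 'P899S', 'R959M']
Intersection: ['R959M'] ∩ ['G420H', 'I365L', 'L733V', 'P899S', 'R959M'] = ['R959M']

Answer: R959M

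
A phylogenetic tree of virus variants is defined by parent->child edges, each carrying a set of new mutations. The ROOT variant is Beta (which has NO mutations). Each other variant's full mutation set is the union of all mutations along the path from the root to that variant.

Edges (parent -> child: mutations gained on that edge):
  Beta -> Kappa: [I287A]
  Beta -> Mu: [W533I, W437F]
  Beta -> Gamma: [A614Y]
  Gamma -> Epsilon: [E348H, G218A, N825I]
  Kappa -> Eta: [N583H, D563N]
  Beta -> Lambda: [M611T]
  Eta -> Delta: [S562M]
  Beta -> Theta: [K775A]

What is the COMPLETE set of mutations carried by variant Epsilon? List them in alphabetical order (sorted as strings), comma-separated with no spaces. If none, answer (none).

Answer: A614Y,E348H,G218A,N825I

Derivation:
At Beta: gained [] -> total []
At Gamma: gained ['A614Y'] -> total ['A614Y']
At Epsilon: gained ['E348H', 'G218A', 'N825I'] -> total ['A614Y', 'E348H', 'G218A', 'N825I']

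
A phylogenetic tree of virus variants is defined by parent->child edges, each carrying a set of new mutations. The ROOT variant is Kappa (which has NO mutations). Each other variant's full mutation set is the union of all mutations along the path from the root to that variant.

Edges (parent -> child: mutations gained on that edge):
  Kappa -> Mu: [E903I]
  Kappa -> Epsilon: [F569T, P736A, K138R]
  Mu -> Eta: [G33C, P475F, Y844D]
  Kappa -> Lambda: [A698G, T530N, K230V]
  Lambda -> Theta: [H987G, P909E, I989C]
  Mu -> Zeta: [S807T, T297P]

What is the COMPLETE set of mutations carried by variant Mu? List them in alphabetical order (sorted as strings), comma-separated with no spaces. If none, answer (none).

Answer: E903I

Derivation:
At Kappa: gained [] -> total []
At Mu: gained ['E903I'] -> total ['E903I']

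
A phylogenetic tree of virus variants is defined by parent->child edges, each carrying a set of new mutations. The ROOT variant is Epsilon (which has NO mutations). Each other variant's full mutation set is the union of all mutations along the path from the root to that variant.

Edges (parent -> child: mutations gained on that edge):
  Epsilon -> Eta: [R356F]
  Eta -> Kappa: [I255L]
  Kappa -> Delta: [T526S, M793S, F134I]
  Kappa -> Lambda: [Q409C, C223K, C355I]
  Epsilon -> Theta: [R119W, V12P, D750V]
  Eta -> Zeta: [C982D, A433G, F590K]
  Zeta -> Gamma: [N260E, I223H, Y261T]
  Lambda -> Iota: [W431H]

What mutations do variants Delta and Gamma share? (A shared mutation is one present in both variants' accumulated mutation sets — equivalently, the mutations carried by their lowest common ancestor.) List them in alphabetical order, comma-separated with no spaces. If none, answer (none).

Answer: R356F

Derivation:
Accumulating mutations along path to Delta:
  At Epsilon: gained [] -> total []
  At Eta: gained ['R356F'] -> total ['R356F']
  At Kappa: gained ['I255L'] -> total ['I255L', 'R356F']
  At Delta: gained ['T526S', 'M793S', 'F134I'] -> total ['F134I', 'I255L', 'M793S', 'R356F', 'T526S']
Mutations(Delta) = ['F134I', 'I255L', 'M793S', 'R356F', 'T526S']
Accumulating mutations along path to Gamma:
  At Epsilon: gained [] -> total []
  At Eta: gained ['R356F'] -> total ['R356F']
  At Zeta: gained ['C982D', 'A433G', 'F590K'] -> total ['A433G', 'C982D', 'F590K', 'R356F']
  At Gamma: gained ['N260E', 'I223H', 'Y261T'] -> total ['A433G', 'C982D', 'F590K', 'I223H', 'N260E', 'R356F', 'Y261T']
Mutations(Gamma) = ['A433G', 'C982D', 'F590K', 'I223H', 'N260E', 'R356F', 'Y261T']
Intersection: ['F134I', 'I255L', 'M793S', 'R356F', 'T526S'] ∩ ['A433G', 'C982D', 'F590K', 'I223H', 'N260E', 'R356F', 'Y261T'] = ['R356F']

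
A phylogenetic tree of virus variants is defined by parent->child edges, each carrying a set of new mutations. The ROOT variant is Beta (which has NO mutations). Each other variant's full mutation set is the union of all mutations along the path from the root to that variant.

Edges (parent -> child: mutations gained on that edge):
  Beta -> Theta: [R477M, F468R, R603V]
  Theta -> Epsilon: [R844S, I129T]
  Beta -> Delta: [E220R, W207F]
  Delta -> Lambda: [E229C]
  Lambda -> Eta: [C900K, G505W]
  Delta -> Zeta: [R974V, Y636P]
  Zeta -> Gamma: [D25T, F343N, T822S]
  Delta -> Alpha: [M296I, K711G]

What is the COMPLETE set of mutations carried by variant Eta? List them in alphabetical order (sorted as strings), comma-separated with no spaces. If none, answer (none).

Answer: C900K,E220R,E229C,G505W,W207F

Derivation:
At Beta: gained [] -> total []
At Delta: gained ['E220R', 'W207F'] -> total ['E220R', 'W207F']
At Lambda: gained ['E229C'] -> total ['E220R', 'E229C', 'W207F']
At Eta: gained ['C900K', 'G505W'] -> total ['C900K', 'E220R', 'E229C', 'G505W', 'W207F']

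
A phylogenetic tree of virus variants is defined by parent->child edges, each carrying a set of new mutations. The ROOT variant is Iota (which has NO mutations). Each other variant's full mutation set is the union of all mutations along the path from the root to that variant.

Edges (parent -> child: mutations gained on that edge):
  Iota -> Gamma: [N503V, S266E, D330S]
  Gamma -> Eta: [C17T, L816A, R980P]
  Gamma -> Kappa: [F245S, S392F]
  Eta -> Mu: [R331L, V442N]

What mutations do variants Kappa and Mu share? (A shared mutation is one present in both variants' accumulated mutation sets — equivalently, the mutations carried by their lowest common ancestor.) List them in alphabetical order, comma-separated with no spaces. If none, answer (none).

Answer: D330S,N503V,S266E

Derivation:
Accumulating mutations along path to Kappa:
  At Iota: gained [] -> total []
  At Gamma: gained ['N503V', 'S266E', 'D330S'] -> total ['D330S', 'N503V', 'S266E']
  At Kappa: gained ['F245S', 'S392F'] -> total ['D330S', 'F245S', 'N503V', 'S266E', 'S392F']
Mutations(Kappa) = ['D330S', 'F245S', 'N503V', 'S266E', 'S392F']
Accumulating mutations along path to Mu:
  At Iota: gained [] -> total []
  At Gamma: gained ['N503V', 'S266E', 'D330S'] -> total ['D330S', 'N503V', 'S266E']
  At Eta: gained ['C17T', 'L816A', 'R980P'] -> total ['C17T', 'D330S', 'L816A', 'N503V', 'R980P', 'S266E']
  At Mu: gained ['R331L', 'V442N'] -> total ['C17T', 'D330S', 'L816A', 'N503V', 'R331L', 'R980P', 'S266E', 'V442N']
Mutations(Mu) = ['C17T', 'D330S', 'L816A', 'N503V', 'R331L', 'R980P', 'S266E', 'V442N']
Intersection: ['D330S', 'F245S', 'N503V', 'S266E', 'S392F'] ∩ ['C17T', 'D330S', 'L816A', 'N503V', 'R331L', 'R980P', 'S266E', 'V442N'] = ['D330S', 'N503V', 'S266E']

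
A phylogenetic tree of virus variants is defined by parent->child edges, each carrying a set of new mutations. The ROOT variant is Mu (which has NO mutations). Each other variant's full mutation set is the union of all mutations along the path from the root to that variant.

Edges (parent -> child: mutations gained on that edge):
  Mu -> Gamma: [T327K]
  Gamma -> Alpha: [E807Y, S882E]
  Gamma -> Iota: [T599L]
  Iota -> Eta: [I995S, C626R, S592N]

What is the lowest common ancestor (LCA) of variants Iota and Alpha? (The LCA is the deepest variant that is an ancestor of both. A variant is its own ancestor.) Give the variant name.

Path from root to Iota: Mu -> Gamma -> Iota
  ancestors of Iota: {Mu, Gamma, Iota}
Path from root to Alpha: Mu -> Gamma -> Alpha
  ancestors of Alpha: {Mu, Gamma, Alpha}
Common ancestors: {Mu, Gamma}
Walk up from Alpha: Alpha (not in ancestors of Iota), Gamma (in ancestors of Iota), Mu (in ancestors of Iota)
Deepest common ancestor (LCA) = Gamma

Answer: Gamma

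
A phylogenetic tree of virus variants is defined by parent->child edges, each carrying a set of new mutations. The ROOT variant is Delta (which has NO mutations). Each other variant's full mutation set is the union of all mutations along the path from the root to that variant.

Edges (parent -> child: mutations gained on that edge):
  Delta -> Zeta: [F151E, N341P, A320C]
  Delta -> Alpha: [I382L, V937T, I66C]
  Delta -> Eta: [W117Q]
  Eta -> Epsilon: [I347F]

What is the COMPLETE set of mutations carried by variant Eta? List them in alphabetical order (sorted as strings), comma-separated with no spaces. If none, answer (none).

Answer: W117Q

Derivation:
At Delta: gained [] -> total []
At Eta: gained ['W117Q'] -> total ['W117Q']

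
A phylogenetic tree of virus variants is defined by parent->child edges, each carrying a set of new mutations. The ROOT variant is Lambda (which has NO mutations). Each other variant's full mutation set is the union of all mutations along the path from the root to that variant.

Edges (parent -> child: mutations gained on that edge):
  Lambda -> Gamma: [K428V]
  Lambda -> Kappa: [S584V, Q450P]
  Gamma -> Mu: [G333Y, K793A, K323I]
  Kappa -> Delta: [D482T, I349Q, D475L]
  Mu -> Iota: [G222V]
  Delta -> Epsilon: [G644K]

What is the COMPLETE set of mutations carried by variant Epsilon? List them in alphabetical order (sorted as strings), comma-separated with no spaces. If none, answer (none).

Answer: D475L,D482T,G644K,I349Q,Q450P,S584V

Derivation:
At Lambda: gained [] -> total []
At Kappa: gained ['S584V', 'Q450P'] -> total ['Q450P', 'S584V']
At Delta: gained ['D482T', 'I349Q', 'D475L'] -> total ['D475L', 'D482T', 'I349Q', 'Q450P', 'S584V']
At Epsilon: gained ['G644K'] -> total ['D475L', 'D482T', 'G644K', 'I349Q', 'Q450P', 'S584V']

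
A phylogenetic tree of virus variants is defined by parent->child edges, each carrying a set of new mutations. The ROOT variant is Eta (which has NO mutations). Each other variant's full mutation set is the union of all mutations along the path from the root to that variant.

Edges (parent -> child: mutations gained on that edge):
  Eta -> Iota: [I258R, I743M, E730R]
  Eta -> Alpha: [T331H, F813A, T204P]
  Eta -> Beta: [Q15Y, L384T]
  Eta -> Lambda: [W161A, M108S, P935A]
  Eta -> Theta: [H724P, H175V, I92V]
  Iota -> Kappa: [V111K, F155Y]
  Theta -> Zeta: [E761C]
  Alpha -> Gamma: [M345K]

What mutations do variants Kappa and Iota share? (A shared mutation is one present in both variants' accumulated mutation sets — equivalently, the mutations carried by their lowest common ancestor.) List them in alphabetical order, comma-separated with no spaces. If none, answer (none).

Answer: E730R,I258R,I743M

Derivation:
Accumulating mutations along path to Kappa:
  At Eta: gained [] -> total []
  At Iota: gained ['I258R', 'I743M', 'E730R'] -> total ['E730R', 'I258R', 'I743M']
  At Kappa: gained ['V111K', 'F155Y'] -> total ['E730R', 'F155Y', 'I258R', 'I743M', 'V111K']
Mutations(Kappa) = ['E730R', 'F155Y', 'I258R', 'I743M', 'V111K']
Accumulating mutations along path to Iota:
  At Eta: gained [] -> total []
  At Iota: gained ['I258R', 'I743M', 'E730R'] -> total ['E730R', 'I258R', 'I743M']
Mutations(Iota) = ['E730R', 'I258R', 'I743M']
Intersection: ['E730R', 'F155Y', 'I258R', 'I743M', 'V111K'] ∩ ['E730R', 'I258R', 'I743M'] = ['E730R', 'I258R', 'I743M']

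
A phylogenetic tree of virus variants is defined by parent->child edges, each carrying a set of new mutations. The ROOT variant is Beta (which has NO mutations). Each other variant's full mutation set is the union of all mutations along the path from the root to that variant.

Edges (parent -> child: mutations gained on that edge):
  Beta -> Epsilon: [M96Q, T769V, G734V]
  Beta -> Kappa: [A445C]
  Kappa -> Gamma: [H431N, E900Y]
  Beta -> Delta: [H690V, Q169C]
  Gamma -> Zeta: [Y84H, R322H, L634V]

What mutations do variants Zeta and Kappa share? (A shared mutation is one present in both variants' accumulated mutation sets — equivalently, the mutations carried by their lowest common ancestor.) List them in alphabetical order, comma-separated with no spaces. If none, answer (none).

Accumulating mutations along path to Zeta:
  At Beta: gained [] -> total []
  At Kappa: gained ['A445C'] -> total ['A445C']
  At Gamma: gained ['H431N', 'E900Y'] -> total ['A445C', 'E900Y', 'H431N']
  At Zeta: gained ['Y84H', 'R322H', 'L634V'] -> total ['A445C', 'E900Y', 'H431N', 'L634V', 'R322H', 'Y84H']
Mutations(Zeta) = ['A445C', 'E900Y', 'H431N', 'L634V', 'R322H', 'Y84H']
Accumulating mutations along path to Kappa:
  At Beta: gained [] -> total []
  At Kappa: gained ['A445C'] -> total ['A445C']
Mutations(Kappa) = ['A445C']
Intersection: ['A445C', 'E900Y', 'H431N', 'L634V', 'R322H', 'Y84H'] ∩ ['A445C'] = ['A445C']

Answer: A445C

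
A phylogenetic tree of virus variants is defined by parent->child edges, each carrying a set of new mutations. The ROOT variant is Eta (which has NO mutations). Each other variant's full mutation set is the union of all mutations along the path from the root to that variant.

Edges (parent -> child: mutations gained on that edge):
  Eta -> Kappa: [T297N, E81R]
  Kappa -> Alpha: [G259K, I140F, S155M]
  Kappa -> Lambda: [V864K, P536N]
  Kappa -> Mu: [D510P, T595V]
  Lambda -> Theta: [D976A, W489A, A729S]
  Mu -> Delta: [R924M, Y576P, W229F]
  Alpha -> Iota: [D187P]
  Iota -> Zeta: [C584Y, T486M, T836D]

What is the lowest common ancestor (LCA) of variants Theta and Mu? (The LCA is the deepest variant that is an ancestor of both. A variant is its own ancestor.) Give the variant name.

Path from root to Theta: Eta -> Kappa -> Lambda -> Theta
  ancestors of Theta: {Eta, Kappa, Lambda, Theta}
Path from root to Mu: Eta -> Kappa -> Mu
  ancestors of Mu: {Eta, Kappa, Mu}
Common ancestors: {Eta, Kappa}
Walk up from Mu: Mu (not in ancestors of Theta), Kappa (in ancestors of Theta), Eta (in ancestors of Theta)
Deepest common ancestor (LCA) = Kappa

Answer: Kappa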